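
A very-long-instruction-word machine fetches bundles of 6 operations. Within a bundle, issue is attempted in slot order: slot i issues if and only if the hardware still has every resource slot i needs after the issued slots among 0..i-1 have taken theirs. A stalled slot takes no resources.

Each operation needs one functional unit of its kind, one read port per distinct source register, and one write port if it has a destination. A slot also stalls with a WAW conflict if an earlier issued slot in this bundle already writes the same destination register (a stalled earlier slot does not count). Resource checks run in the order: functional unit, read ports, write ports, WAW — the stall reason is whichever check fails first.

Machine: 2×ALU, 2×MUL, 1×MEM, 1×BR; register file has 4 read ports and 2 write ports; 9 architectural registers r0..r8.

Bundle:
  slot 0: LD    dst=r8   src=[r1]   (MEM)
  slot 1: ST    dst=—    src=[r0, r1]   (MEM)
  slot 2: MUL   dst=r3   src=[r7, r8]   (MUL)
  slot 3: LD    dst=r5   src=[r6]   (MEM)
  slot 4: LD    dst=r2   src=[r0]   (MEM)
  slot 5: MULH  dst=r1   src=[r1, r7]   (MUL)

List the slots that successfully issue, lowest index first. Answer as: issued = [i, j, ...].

issued = [0, 2]

#0 MEM src=r1 dispatched  <A:2 Mu:2 Ld:0 B:1 rd:3 wr:1>
#1 MEM src=r0,r1 held:FU  <A:2 Mu:2 Ld:0 B:1 rd:3 wr:1>
#2 MUL src=r7,r8 dispatched  <A:2 Mu:1 Ld:0 B:1 rd:1 wr:0>
#3 MEM src=r6 held:FU  <A:2 Mu:1 Ld:0 B:1 rd:1 wr:0>
#4 MEM src=r0 held:FU  <A:2 Mu:1 Ld:0 B:1 rd:1 wr:0>
#5 MUL src=r1,r7 held:RD_PORT  <A:2 Mu:1 Ld:0 B:1 rd:1 wr:0>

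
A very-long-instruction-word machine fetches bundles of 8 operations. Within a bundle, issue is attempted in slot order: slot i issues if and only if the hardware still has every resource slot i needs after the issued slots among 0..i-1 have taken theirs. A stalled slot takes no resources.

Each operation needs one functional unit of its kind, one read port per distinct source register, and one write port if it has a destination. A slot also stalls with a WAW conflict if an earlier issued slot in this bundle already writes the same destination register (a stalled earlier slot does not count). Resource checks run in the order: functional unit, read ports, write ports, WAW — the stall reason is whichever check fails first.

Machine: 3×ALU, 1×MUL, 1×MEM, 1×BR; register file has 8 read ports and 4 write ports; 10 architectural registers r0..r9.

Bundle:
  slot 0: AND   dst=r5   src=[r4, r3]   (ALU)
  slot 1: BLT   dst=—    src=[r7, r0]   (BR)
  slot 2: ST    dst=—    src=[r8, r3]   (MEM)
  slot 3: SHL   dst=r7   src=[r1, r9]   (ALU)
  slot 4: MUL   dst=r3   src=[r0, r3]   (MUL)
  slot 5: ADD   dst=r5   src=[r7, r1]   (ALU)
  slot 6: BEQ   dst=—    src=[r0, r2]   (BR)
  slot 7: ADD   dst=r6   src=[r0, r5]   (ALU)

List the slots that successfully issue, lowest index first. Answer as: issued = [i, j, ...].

(0) want 1×ALU +2rd +1wr — yes → AL2|MU1|ME1|BR1|rd6|wr3
(1) want 1×BR +2rd +0wr — yes → AL2|MU1|ME1|BR0|rd4|wr3
(2) want 1×MEM +2rd +0wr — yes → AL2|MU1|ME0|BR0|rd2|wr3
(3) want 1×ALU +2rd +1wr — yes → AL1|MU1|ME0|BR0|rd0|wr2
(4) want 1×MUL +2rd +1wr — RD_PORT → AL1|MU1|ME0|BR0|rd0|wr2
(5) want 1×ALU +2rd +1wr — RD_PORT → AL1|MU1|ME0|BR0|rd0|wr2
(6) want 1×BR +2rd +0wr — FU → AL1|MU1|ME0|BR0|rd0|wr2
(7) want 1×ALU +2rd +1wr — RD_PORT → AL1|MU1|ME0|BR0|rd0|wr2

issued = [0, 1, 2, 3]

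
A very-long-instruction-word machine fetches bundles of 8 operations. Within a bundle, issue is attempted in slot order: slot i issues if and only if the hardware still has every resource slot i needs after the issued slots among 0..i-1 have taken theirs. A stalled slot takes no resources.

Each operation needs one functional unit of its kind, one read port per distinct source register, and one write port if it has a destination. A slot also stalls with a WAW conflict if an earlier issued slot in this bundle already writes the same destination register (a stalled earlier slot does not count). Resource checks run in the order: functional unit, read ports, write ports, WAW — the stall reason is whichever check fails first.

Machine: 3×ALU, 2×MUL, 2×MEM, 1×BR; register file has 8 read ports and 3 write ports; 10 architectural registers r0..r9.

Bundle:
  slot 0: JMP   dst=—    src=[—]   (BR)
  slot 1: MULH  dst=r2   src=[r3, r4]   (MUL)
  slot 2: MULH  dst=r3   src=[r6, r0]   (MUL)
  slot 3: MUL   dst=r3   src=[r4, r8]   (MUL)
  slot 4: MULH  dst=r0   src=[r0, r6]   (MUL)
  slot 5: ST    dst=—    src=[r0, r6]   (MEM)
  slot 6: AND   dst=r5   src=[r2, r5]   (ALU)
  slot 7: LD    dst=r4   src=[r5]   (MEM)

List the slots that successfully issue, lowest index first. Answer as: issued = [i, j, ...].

(0) want 1×BR +0rd +0wr — yes → AL3|MU2|ME2|BR0|rd8|wr3
(1) want 1×MUL +2rd +1wr — yes → AL3|MU1|ME2|BR0|rd6|wr2
(2) want 1×MUL +2rd +1wr — yes → AL3|MU0|ME2|BR0|rd4|wr1
(3) want 1×MUL +2rd +1wr — FU → AL3|MU0|ME2|BR0|rd4|wr1
(4) want 1×MUL +2rd +1wr — FU → AL3|MU0|ME2|BR0|rd4|wr1
(5) want 1×MEM +2rd +0wr — yes → AL3|MU0|ME1|BR0|rd2|wr1
(6) want 1×ALU +2rd +1wr — yes → AL2|MU0|ME1|BR0|rd0|wr0
(7) want 1×MEM +1rd +1wr — RD_PORT → AL2|MU0|ME1|BR0|rd0|wr0

issued = [0, 1, 2, 5, 6]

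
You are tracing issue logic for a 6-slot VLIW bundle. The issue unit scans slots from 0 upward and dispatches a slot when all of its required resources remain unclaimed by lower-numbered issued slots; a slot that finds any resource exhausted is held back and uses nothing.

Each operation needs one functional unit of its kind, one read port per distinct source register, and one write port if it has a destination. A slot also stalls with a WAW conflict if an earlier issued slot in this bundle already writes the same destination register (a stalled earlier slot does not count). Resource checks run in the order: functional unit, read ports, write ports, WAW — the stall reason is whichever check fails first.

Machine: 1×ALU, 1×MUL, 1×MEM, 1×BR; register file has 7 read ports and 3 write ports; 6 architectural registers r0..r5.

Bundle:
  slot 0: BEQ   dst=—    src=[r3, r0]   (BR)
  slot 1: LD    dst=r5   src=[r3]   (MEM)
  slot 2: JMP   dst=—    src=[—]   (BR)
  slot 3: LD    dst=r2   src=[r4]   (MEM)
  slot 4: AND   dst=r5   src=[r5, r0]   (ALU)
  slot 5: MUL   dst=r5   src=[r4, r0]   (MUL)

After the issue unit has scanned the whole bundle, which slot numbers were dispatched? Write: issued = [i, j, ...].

issued = [0, 1]

slot 0 (BR): ISSUE — free A1,Mu1,Ld1,B0 rp5 wp3
slot 1 (MEM): ISSUE — free A1,Mu1,Ld0,B0 rp4 wp2
slot 2 (BR): stall FU — free A1,Mu1,Ld0,B0 rp4 wp2
slot 3 (MEM): stall FU — free A1,Mu1,Ld0,B0 rp4 wp2
slot 4 (ALU): stall WAW — free A1,Mu1,Ld0,B0 rp4 wp2
slot 5 (MUL): stall WAW — free A1,Mu1,Ld0,B0 rp4 wp2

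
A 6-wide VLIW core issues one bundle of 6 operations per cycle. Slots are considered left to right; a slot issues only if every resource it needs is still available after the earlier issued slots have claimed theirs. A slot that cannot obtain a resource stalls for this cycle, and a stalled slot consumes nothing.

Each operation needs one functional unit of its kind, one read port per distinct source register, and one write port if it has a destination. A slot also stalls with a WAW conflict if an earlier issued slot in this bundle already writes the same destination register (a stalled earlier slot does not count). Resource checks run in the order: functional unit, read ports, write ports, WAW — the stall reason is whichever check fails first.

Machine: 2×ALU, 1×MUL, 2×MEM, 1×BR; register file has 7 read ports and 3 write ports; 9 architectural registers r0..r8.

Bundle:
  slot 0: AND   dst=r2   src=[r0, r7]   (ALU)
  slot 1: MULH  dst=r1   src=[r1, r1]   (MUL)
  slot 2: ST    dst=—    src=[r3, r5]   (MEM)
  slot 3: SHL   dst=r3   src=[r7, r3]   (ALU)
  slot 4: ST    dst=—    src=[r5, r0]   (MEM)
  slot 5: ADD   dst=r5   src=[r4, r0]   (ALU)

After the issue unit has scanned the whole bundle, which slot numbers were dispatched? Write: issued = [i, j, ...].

  0. ALU→r2 ⇒ go  {1A/1Mu/2Ld/1B | 5r 2w}
  1. MUL→r1 ⇒ go  {1A/0Mu/2Ld/1B | 4r 1w}
  2. MEM ⇒ go  {1A/0Mu/1Ld/1B | 2r 1w}
  3. ALU→r3 ⇒ go  {0A/0Mu/1Ld/1B | 0r 0w}
  4. MEM ⇒ no(RD_PORT)  {0A/0Mu/1Ld/1B | 0r 0w}
  5. ALU→r5 ⇒ no(FU)  {0A/0Mu/1Ld/1B | 0r 0w}

issued = [0, 1, 2, 3]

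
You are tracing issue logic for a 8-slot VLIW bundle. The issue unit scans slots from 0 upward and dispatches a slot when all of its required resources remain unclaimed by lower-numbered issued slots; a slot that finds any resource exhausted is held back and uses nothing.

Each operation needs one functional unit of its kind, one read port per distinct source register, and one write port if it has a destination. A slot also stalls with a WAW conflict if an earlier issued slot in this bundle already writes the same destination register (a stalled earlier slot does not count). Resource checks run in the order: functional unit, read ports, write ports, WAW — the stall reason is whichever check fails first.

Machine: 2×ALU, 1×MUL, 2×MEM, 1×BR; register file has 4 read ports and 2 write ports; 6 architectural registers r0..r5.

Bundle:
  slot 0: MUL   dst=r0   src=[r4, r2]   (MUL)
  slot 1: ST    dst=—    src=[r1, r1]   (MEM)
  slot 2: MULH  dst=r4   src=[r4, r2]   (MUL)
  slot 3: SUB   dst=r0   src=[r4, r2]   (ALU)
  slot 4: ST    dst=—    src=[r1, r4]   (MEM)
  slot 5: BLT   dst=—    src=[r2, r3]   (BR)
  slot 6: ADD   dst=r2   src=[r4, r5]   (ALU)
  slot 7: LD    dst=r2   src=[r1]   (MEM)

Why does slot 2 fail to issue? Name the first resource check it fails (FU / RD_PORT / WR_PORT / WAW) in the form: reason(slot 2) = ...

reason(slot 2) = FU

  0. MUL→r0 ⇒ go  {2A/0Mu/2Ld/1B | 2r 1w}
  1. MEM ⇒ go  {2A/0Mu/1Ld/1B | 1r 1w}
  2. MUL→r4 ⇒ no(FU)  {2A/0Mu/1Ld/1B | 1r 1w}
  3. ALU→r0 ⇒ no(RD_PORT)  {2A/0Mu/1Ld/1B | 1r 1w}
  4. MEM ⇒ no(RD_PORT)  {2A/0Mu/1Ld/1B | 1r 1w}
  5. BR ⇒ no(RD_PORT)  {2A/0Mu/1Ld/1B | 1r 1w}
  6. ALU→r2 ⇒ no(RD_PORT)  {2A/0Mu/1Ld/1B | 1r 1w}
  7. MEM→r2 ⇒ go  {2A/0Mu/0Ld/1B | 0r 0w}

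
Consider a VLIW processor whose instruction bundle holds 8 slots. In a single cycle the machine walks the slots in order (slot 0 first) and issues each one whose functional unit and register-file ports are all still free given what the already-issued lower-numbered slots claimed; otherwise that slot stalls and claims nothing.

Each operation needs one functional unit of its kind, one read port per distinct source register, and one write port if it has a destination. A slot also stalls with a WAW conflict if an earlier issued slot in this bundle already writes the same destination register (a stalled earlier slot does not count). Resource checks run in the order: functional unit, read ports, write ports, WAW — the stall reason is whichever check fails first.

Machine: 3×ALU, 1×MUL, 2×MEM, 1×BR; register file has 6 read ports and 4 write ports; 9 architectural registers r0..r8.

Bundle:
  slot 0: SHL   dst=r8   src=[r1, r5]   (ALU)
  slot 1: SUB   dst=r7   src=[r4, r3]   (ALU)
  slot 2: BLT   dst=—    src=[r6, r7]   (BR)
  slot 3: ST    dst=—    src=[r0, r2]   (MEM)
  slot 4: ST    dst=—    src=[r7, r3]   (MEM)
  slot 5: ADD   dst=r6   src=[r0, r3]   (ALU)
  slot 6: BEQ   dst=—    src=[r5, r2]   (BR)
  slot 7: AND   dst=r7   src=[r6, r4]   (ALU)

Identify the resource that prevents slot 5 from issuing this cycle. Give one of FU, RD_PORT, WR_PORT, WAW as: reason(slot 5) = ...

reason(slot 5) = RD_PORT

slot 0 (ALU): ISSUE — free A2,Mu1,Ld2,B1 rp4 wp3
slot 1 (ALU): ISSUE — free A1,Mu1,Ld2,B1 rp2 wp2
slot 2 (BR): ISSUE — free A1,Mu1,Ld2,B0 rp0 wp2
slot 3 (MEM): stall RD_PORT — free A1,Mu1,Ld2,B0 rp0 wp2
slot 4 (MEM): stall RD_PORT — free A1,Mu1,Ld2,B0 rp0 wp2
slot 5 (ALU): stall RD_PORT — free A1,Mu1,Ld2,B0 rp0 wp2
slot 6 (BR): stall FU — free A1,Mu1,Ld2,B0 rp0 wp2
slot 7 (ALU): stall RD_PORT — free A1,Mu1,Ld2,B0 rp0 wp2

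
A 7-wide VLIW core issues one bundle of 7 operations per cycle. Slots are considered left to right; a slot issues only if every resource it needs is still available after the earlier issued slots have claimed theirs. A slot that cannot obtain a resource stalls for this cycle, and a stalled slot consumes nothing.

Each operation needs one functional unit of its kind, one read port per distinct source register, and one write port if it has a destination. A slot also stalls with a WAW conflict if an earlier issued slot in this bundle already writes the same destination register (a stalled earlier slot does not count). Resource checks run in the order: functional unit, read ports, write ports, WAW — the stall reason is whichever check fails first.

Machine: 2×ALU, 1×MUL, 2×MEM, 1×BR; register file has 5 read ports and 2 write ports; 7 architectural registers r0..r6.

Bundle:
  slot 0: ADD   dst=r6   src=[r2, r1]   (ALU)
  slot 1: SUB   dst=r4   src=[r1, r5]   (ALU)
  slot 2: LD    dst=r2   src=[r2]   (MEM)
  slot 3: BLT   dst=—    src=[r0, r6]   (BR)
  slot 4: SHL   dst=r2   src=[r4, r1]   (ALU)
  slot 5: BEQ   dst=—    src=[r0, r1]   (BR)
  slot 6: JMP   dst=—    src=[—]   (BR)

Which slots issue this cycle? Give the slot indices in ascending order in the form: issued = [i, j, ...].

issued = [0, 1, 6]

[0] ALU needs rd=2 wr=1: ok; after: ALU=1 MUL=1 MEM=2 BR=1, R=3, W=1
[1] ALU needs rd=2 wr=1: ok; after: ALU=0 MUL=1 MEM=2 BR=1, R=1, W=0
[2] MEM needs rd=1 wr=1: WR_PORT; after: ALU=0 MUL=1 MEM=2 BR=1, R=1, W=0
[3] BR needs rd=2 wr=0: RD_PORT; after: ALU=0 MUL=1 MEM=2 BR=1, R=1, W=0
[4] ALU needs rd=2 wr=1: FU; after: ALU=0 MUL=1 MEM=2 BR=1, R=1, W=0
[5] BR needs rd=2 wr=0: RD_PORT; after: ALU=0 MUL=1 MEM=2 BR=1, R=1, W=0
[6] BR needs rd=0 wr=0: ok; after: ALU=0 MUL=1 MEM=2 BR=0, R=1, W=0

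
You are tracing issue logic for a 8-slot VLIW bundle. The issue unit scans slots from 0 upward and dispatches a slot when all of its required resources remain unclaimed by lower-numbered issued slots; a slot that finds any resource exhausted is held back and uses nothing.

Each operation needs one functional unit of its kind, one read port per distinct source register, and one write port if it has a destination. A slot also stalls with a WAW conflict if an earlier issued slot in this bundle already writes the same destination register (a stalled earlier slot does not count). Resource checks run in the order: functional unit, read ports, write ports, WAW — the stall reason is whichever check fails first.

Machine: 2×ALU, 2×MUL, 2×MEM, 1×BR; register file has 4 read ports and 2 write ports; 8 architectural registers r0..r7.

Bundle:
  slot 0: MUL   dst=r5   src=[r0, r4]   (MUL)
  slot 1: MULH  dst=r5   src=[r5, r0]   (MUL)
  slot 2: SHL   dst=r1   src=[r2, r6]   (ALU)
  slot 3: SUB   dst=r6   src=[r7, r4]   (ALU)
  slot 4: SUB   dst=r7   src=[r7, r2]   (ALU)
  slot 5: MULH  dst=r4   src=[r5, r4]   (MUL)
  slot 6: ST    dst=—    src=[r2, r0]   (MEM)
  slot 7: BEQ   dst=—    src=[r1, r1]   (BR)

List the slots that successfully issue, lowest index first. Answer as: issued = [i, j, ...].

issued = [0, 2]

#0 MUL src=r0,r4 dispatched  <A:2 Mu:1 Ld:2 B:1 rd:2 wr:1>
#1 MUL src=r5,r0 held:WAW  <A:2 Mu:1 Ld:2 B:1 rd:2 wr:1>
#2 ALU src=r2,r6 dispatched  <A:1 Mu:1 Ld:2 B:1 rd:0 wr:0>
#3 ALU src=r7,r4 held:RD_PORT  <A:1 Mu:1 Ld:2 B:1 rd:0 wr:0>
#4 ALU src=r7,r2 held:RD_PORT  <A:1 Mu:1 Ld:2 B:1 rd:0 wr:0>
#5 MUL src=r5,r4 held:RD_PORT  <A:1 Mu:1 Ld:2 B:1 rd:0 wr:0>
#6 MEM src=r2,r0 held:RD_PORT  <A:1 Mu:1 Ld:2 B:1 rd:0 wr:0>
#7 BR src=r1,r1 held:RD_PORT  <A:1 Mu:1 Ld:2 B:1 rd:0 wr:0>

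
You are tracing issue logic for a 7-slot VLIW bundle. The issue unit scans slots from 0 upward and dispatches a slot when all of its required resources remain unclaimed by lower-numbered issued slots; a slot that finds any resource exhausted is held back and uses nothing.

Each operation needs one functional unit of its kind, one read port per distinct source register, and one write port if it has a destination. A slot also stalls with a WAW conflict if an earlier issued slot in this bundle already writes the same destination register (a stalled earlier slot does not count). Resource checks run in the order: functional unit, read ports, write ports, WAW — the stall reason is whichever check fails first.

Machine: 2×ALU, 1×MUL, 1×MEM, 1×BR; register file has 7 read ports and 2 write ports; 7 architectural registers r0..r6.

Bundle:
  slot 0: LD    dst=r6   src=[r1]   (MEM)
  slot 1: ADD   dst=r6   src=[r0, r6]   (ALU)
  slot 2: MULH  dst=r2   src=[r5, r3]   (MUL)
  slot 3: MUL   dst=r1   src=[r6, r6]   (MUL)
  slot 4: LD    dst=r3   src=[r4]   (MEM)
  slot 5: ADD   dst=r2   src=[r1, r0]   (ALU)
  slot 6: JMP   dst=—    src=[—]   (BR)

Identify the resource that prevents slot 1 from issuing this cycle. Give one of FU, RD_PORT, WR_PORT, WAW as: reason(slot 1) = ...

slot 0 (MEM): ISSUE — free A2,Mu1,Ld0,B1 rp6 wp1
slot 1 (ALU): stall WAW — free A2,Mu1,Ld0,B1 rp6 wp1
slot 2 (MUL): ISSUE — free A2,Mu0,Ld0,B1 rp4 wp0
slot 3 (MUL): stall FU — free A2,Mu0,Ld0,B1 rp4 wp0
slot 4 (MEM): stall FU — free A2,Mu0,Ld0,B1 rp4 wp0
slot 5 (ALU): stall WR_PORT — free A2,Mu0,Ld0,B1 rp4 wp0
slot 6 (BR): ISSUE — free A2,Mu0,Ld0,B0 rp4 wp0

reason(slot 1) = WAW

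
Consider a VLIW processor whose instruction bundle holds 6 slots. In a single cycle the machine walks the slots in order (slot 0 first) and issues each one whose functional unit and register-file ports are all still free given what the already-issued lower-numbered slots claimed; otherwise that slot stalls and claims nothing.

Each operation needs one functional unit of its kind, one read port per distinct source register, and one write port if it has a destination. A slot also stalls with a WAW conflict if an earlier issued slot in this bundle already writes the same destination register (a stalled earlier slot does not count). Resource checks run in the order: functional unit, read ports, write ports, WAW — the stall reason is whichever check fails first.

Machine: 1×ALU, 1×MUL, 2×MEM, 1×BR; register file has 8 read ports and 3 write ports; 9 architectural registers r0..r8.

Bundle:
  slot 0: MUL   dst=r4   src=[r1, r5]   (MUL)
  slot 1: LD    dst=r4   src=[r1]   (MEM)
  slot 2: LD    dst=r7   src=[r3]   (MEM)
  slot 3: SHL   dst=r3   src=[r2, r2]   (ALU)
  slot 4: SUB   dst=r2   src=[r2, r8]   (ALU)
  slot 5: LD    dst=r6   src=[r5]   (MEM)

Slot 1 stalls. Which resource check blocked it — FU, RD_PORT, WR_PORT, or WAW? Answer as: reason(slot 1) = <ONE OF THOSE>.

  0. MUL→r4 ⇒ go  {1A/0Mu/2Ld/1B | 6r 2w}
  1. MEM→r4 ⇒ no(WAW)  {1A/0Mu/2Ld/1B | 6r 2w}
  2. MEM→r7 ⇒ go  {1A/0Mu/1Ld/1B | 5r 1w}
  3. ALU→r3 ⇒ go  {0A/0Mu/1Ld/1B | 4r 0w}
  4. ALU→r2 ⇒ no(FU)  {0A/0Mu/1Ld/1B | 4r 0w}
  5. MEM→r6 ⇒ no(WR_PORT)  {0A/0Mu/1Ld/1B | 4r 0w}

reason(slot 1) = WAW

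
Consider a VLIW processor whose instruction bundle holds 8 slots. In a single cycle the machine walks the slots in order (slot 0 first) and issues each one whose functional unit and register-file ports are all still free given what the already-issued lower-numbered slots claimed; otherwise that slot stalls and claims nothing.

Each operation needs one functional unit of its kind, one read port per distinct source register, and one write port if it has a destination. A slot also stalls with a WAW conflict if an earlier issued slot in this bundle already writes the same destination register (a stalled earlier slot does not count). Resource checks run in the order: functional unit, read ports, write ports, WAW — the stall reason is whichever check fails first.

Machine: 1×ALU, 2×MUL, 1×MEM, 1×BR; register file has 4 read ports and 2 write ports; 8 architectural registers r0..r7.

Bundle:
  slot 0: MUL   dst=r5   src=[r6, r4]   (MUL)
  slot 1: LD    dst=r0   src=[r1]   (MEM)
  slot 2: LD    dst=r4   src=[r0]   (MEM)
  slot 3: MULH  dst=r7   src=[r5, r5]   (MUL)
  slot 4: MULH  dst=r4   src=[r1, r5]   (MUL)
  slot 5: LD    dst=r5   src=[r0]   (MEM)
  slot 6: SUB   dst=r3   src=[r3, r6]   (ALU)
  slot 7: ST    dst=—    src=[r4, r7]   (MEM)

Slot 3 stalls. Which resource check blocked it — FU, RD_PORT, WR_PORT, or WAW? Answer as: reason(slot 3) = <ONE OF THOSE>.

reason(slot 3) = WR_PORT

  0. MUL→r5 ⇒ go  {1A/1Mu/1Ld/1B | 2r 1w}
  1. MEM→r0 ⇒ go  {1A/1Mu/0Ld/1B | 1r 0w}
  2. MEM→r4 ⇒ no(FU)  {1A/1Mu/0Ld/1B | 1r 0w}
  3. MUL→r7 ⇒ no(WR_PORT)  {1A/1Mu/0Ld/1B | 1r 0w}
  4. MUL→r4 ⇒ no(RD_PORT)  {1A/1Mu/0Ld/1B | 1r 0w}
  5. MEM→r5 ⇒ no(FU)  {1A/1Mu/0Ld/1B | 1r 0w}
  6. ALU→r3 ⇒ no(RD_PORT)  {1A/1Mu/0Ld/1B | 1r 0w}
  7. MEM ⇒ no(FU)  {1A/1Mu/0Ld/1B | 1r 0w}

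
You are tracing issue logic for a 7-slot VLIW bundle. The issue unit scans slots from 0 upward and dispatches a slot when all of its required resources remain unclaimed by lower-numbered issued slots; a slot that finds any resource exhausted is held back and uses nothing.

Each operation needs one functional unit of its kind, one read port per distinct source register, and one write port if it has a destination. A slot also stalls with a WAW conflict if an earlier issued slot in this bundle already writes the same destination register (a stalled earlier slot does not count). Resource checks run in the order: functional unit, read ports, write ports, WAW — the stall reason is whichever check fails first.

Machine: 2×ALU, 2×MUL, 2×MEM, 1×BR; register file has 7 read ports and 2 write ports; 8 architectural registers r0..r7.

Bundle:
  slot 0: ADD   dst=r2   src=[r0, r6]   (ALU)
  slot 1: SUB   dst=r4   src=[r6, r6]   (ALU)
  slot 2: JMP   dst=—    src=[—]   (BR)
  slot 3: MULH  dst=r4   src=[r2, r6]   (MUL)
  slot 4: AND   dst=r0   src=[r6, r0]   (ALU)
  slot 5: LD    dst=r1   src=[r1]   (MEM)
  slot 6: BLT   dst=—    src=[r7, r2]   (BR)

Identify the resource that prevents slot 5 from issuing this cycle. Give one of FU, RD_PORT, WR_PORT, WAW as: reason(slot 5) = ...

  0. ALU→r2 ⇒ go  {1A/2Mu/2Ld/1B | 5r 1w}
  1. ALU→r4 ⇒ go  {0A/2Mu/2Ld/1B | 4r 0w}
  2. BR ⇒ go  {0A/2Mu/2Ld/0B | 4r 0w}
  3. MUL→r4 ⇒ no(WR_PORT)  {0A/2Mu/2Ld/0B | 4r 0w}
  4. ALU→r0 ⇒ no(FU)  {0A/2Mu/2Ld/0B | 4r 0w}
  5. MEM→r1 ⇒ no(WR_PORT)  {0A/2Mu/2Ld/0B | 4r 0w}
  6. BR ⇒ no(FU)  {0A/2Mu/2Ld/0B | 4r 0w}

reason(slot 5) = WR_PORT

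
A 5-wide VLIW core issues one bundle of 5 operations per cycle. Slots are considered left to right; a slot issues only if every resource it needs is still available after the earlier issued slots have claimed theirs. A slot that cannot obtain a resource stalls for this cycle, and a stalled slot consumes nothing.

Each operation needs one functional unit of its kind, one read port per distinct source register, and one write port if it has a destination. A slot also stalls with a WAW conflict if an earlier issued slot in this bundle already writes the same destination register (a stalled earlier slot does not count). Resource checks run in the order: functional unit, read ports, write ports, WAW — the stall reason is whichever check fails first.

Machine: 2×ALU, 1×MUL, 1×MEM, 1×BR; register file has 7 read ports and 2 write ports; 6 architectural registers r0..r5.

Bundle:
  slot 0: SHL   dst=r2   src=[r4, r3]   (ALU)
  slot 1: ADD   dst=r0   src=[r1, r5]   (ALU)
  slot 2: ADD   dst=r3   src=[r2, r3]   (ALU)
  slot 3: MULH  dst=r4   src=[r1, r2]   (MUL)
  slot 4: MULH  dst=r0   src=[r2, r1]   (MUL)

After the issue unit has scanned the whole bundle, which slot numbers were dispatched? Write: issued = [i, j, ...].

[0] ALU needs rd=2 wr=1: ok; after: ALU=1 MUL=1 MEM=1 BR=1, R=5, W=1
[1] ALU needs rd=2 wr=1: ok; after: ALU=0 MUL=1 MEM=1 BR=1, R=3, W=0
[2] ALU needs rd=2 wr=1: FU; after: ALU=0 MUL=1 MEM=1 BR=1, R=3, W=0
[3] MUL needs rd=2 wr=1: WR_PORT; after: ALU=0 MUL=1 MEM=1 BR=1, R=3, W=0
[4] MUL needs rd=2 wr=1: WR_PORT; after: ALU=0 MUL=1 MEM=1 BR=1, R=3, W=0

issued = [0, 1]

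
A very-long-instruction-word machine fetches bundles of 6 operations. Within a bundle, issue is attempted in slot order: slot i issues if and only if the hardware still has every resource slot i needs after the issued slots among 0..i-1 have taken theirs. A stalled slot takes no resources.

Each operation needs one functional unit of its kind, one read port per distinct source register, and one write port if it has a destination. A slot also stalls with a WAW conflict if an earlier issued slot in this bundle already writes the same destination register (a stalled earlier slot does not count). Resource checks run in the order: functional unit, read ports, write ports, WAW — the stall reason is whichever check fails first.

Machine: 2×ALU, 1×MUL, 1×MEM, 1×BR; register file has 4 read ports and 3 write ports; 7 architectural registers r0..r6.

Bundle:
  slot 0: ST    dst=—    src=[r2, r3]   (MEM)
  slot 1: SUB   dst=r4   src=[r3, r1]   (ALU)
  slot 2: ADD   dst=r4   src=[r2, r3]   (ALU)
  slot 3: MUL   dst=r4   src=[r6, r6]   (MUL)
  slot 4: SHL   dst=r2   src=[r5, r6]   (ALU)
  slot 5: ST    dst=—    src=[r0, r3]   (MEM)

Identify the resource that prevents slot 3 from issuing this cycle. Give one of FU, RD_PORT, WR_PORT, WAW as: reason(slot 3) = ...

slot 0 (MEM): ISSUE — free A2,Mu1,Ld0,B1 rp2 wp3
slot 1 (ALU): ISSUE — free A1,Mu1,Ld0,B1 rp0 wp2
slot 2 (ALU): stall RD_PORT — free A1,Mu1,Ld0,B1 rp0 wp2
slot 3 (MUL): stall RD_PORT — free A1,Mu1,Ld0,B1 rp0 wp2
slot 4 (ALU): stall RD_PORT — free A1,Mu1,Ld0,B1 rp0 wp2
slot 5 (MEM): stall FU — free A1,Mu1,Ld0,B1 rp0 wp2

reason(slot 3) = RD_PORT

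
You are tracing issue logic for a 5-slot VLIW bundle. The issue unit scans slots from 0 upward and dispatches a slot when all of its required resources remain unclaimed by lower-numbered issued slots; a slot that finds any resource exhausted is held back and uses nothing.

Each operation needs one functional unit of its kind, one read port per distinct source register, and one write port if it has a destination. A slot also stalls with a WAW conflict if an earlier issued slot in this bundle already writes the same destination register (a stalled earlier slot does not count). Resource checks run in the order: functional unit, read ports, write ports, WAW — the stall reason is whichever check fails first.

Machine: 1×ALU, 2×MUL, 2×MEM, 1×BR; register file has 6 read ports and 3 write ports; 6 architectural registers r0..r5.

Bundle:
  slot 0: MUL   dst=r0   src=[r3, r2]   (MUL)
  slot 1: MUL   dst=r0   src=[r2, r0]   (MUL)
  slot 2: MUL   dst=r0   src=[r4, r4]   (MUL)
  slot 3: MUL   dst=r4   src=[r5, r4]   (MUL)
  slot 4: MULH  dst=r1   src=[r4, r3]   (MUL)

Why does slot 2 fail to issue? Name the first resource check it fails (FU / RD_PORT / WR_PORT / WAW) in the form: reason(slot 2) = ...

[0] MUL needs rd=2 wr=1: ok; after: ALU=1 MUL=1 MEM=2 BR=1, R=4, W=2
[1] MUL needs rd=2 wr=1: WAW; after: ALU=1 MUL=1 MEM=2 BR=1, R=4, W=2
[2] MUL needs rd=1 wr=1: WAW; after: ALU=1 MUL=1 MEM=2 BR=1, R=4, W=2
[3] MUL needs rd=2 wr=1: ok; after: ALU=1 MUL=0 MEM=2 BR=1, R=2, W=1
[4] MUL needs rd=2 wr=1: FU; after: ALU=1 MUL=0 MEM=2 BR=1, R=2, W=1

reason(slot 2) = WAW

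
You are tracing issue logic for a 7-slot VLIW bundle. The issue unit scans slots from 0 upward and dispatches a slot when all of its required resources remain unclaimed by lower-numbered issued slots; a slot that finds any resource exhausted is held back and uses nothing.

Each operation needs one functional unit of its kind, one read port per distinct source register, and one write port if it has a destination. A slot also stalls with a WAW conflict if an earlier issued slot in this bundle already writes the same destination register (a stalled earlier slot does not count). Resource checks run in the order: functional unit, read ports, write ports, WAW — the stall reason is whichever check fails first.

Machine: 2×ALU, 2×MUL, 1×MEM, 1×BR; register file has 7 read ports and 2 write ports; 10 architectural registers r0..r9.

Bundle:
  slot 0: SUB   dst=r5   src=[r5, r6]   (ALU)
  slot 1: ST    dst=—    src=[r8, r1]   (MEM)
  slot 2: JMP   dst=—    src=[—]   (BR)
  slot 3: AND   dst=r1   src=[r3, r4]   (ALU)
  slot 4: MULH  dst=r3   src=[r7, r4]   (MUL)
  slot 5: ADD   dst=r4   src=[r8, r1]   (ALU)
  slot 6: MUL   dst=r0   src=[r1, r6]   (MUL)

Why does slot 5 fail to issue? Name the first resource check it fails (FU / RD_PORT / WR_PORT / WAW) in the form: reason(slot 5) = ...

reason(slot 5) = FU

(0) want 1×ALU +2rd +1wr — yes → AL1|MU2|ME1|BR1|rd5|wr1
(1) want 1×MEM +2rd +0wr — yes → AL1|MU2|ME0|BR1|rd3|wr1
(2) want 1×BR +0rd +0wr — yes → AL1|MU2|ME0|BR0|rd3|wr1
(3) want 1×ALU +2rd +1wr — yes → AL0|MU2|ME0|BR0|rd1|wr0
(4) want 1×MUL +2rd +1wr — RD_PORT → AL0|MU2|ME0|BR0|rd1|wr0
(5) want 1×ALU +2rd +1wr — FU → AL0|MU2|ME0|BR0|rd1|wr0
(6) want 1×MUL +2rd +1wr — RD_PORT → AL0|MU2|ME0|BR0|rd1|wr0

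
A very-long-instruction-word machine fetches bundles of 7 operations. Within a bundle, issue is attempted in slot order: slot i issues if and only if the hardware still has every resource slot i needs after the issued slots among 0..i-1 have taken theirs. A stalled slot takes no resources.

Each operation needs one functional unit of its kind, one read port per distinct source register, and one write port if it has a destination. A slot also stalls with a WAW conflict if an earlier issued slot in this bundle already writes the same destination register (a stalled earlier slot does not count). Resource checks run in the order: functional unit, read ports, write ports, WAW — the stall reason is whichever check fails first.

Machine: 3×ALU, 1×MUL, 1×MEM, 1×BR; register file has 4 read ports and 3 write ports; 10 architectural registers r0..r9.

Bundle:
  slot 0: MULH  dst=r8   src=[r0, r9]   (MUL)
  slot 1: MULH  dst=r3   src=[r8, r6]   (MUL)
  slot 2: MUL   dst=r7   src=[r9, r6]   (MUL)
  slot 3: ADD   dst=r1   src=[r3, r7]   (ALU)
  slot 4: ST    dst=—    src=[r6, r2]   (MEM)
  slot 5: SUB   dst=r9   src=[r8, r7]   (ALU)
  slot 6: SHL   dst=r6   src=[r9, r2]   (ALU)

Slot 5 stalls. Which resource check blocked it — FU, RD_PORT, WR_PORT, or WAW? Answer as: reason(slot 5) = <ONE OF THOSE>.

reason(slot 5) = RD_PORT

slot 0 (MUL): ISSUE — free A3,Mu0,Ld1,B1 rp2 wp2
slot 1 (MUL): stall FU — free A3,Mu0,Ld1,B1 rp2 wp2
slot 2 (MUL): stall FU — free A3,Mu0,Ld1,B1 rp2 wp2
slot 3 (ALU): ISSUE — free A2,Mu0,Ld1,B1 rp0 wp1
slot 4 (MEM): stall RD_PORT — free A2,Mu0,Ld1,B1 rp0 wp1
slot 5 (ALU): stall RD_PORT — free A2,Mu0,Ld1,B1 rp0 wp1
slot 6 (ALU): stall RD_PORT — free A2,Mu0,Ld1,B1 rp0 wp1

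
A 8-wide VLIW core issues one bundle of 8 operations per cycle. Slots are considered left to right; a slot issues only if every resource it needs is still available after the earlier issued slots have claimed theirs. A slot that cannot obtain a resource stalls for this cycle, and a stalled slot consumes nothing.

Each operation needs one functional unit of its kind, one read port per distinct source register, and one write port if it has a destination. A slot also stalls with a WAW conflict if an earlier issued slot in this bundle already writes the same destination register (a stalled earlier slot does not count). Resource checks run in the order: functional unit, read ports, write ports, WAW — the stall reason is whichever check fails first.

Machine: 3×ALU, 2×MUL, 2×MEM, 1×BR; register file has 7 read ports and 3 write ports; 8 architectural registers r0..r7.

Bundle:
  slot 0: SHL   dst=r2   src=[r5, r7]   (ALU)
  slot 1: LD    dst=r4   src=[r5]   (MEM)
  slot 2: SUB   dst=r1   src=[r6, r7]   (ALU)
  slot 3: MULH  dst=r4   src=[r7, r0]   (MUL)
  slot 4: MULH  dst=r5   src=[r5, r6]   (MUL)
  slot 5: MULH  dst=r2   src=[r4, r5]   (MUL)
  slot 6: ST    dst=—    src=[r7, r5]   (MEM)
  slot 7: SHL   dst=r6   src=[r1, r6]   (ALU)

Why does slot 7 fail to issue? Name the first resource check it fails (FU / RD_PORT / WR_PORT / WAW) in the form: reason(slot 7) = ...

slot 0 (ALU): ISSUE — free A2,Mu2,Ld2,B1 rp5 wp2
slot 1 (MEM): ISSUE — free A2,Mu2,Ld1,B1 rp4 wp1
slot 2 (ALU): ISSUE — free A1,Mu2,Ld1,B1 rp2 wp0
slot 3 (MUL): stall WR_PORT — free A1,Mu2,Ld1,B1 rp2 wp0
slot 4 (MUL): stall WR_PORT — free A1,Mu2,Ld1,B1 rp2 wp0
slot 5 (MUL): stall WR_PORT — free A1,Mu2,Ld1,B1 rp2 wp0
slot 6 (MEM): ISSUE — free A1,Mu2,Ld0,B1 rp0 wp0
slot 7 (ALU): stall RD_PORT — free A1,Mu2,Ld0,B1 rp0 wp0

reason(slot 7) = RD_PORT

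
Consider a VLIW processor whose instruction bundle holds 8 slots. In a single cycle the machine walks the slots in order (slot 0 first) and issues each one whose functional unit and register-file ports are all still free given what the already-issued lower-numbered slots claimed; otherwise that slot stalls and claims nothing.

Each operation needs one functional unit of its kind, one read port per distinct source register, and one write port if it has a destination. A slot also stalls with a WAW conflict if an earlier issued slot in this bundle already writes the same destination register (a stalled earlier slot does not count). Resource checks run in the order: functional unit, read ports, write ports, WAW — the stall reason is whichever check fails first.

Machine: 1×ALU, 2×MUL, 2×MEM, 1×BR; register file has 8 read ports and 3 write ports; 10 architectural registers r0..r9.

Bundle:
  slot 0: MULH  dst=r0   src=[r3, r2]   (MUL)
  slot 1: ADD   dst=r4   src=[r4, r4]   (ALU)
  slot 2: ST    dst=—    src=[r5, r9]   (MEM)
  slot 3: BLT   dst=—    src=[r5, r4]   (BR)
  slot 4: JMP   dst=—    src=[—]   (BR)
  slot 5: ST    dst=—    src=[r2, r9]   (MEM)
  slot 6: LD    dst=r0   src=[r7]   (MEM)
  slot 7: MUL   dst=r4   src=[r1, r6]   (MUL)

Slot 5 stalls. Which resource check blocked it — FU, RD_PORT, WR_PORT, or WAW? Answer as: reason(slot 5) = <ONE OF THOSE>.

reason(slot 5) = RD_PORT

slot 0 (MUL): ISSUE — free A1,Mu1,Ld2,B1 rp6 wp2
slot 1 (ALU): ISSUE — free A0,Mu1,Ld2,B1 rp5 wp1
slot 2 (MEM): ISSUE — free A0,Mu1,Ld1,B1 rp3 wp1
slot 3 (BR): ISSUE — free A0,Mu1,Ld1,B0 rp1 wp1
slot 4 (BR): stall FU — free A0,Mu1,Ld1,B0 rp1 wp1
slot 5 (MEM): stall RD_PORT — free A0,Mu1,Ld1,B0 rp1 wp1
slot 6 (MEM): stall WAW — free A0,Mu1,Ld1,B0 rp1 wp1
slot 7 (MUL): stall RD_PORT — free A0,Mu1,Ld1,B0 rp1 wp1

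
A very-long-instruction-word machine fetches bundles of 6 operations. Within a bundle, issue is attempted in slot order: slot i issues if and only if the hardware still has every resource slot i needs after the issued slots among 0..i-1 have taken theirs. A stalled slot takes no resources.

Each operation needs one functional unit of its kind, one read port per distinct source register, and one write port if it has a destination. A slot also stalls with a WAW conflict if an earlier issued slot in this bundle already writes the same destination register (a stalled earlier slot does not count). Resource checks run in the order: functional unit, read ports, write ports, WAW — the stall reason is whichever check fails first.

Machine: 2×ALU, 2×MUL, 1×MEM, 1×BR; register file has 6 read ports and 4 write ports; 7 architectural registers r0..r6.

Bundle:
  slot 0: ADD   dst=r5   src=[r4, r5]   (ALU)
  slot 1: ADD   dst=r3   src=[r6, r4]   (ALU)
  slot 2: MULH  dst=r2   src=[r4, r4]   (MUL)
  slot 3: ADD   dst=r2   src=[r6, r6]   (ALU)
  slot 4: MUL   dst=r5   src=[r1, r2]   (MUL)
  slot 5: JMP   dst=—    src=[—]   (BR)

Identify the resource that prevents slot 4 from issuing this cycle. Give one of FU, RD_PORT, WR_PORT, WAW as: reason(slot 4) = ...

slot 0 (ALU): ISSUE — free A1,Mu2,Ld1,B1 rp4 wp3
slot 1 (ALU): ISSUE — free A0,Mu2,Ld1,B1 rp2 wp2
slot 2 (MUL): ISSUE — free A0,Mu1,Ld1,B1 rp1 wp1
slot 3 (ALU): stall FU — free A0,Mu1,Ld1,B1 rp1 wp1
slot 4 (MUL): stall RD_PORT — free A0,Mu1,Ld1,B1 rp1 wp1
slot 5 (BR): ISSUE — free A0,Mu1,Ld1,B0 rp1 wp1

reason(slot 4) = RD_PORT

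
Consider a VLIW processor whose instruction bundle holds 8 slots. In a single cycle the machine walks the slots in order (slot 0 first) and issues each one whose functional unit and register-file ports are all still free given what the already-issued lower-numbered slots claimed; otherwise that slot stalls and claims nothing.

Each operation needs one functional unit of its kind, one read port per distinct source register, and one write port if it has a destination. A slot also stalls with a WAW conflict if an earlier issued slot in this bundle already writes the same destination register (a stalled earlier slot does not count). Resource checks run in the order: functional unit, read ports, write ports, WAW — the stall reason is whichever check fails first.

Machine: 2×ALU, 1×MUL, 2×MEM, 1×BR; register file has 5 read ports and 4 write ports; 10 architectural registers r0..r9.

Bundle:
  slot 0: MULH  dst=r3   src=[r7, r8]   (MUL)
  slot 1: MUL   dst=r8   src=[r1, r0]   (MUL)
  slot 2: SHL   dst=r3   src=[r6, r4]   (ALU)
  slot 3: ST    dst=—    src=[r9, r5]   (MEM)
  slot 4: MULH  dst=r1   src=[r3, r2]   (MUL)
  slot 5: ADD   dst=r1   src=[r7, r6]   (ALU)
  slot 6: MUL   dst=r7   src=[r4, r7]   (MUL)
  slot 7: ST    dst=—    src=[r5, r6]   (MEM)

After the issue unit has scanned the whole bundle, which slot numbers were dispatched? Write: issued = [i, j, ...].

issued = [0, 3]

(0) want 1×MUL +2rd +1wr — yes → AL2|MU0|ME2|BR1|rd3|wr3
(1) want 1×MUL +2rd +1wr — FU → AL2|MU0|ME2|BR1|rd3|wr3
(2) want 1×ALU +2rd +1wr — WAW → AL2|MU0|ME2|BR1|rd3|wr3
(3) want 1×MEM +2rd +0wr — yes → AL2|MU0|ME1|BR1|rd1|wr3
(4) want 1×MUL +2rd +1wr — FU → AL2|MU0|ME1|BR1|rd1|wr3
(5) want 1×ALU +2rd +1wr — RD_PORT → AL2|MU0|ME1|BR1|rd1|wr3
(6) want 1×MUL +2rd +1wr — FU → AL2|MU0|ME1|BR1|rd1|wr3
(7) want 1×MEM +2rd +0wr — RD_PORT → AL2|MU0|ME1|BR1|rd1|wr3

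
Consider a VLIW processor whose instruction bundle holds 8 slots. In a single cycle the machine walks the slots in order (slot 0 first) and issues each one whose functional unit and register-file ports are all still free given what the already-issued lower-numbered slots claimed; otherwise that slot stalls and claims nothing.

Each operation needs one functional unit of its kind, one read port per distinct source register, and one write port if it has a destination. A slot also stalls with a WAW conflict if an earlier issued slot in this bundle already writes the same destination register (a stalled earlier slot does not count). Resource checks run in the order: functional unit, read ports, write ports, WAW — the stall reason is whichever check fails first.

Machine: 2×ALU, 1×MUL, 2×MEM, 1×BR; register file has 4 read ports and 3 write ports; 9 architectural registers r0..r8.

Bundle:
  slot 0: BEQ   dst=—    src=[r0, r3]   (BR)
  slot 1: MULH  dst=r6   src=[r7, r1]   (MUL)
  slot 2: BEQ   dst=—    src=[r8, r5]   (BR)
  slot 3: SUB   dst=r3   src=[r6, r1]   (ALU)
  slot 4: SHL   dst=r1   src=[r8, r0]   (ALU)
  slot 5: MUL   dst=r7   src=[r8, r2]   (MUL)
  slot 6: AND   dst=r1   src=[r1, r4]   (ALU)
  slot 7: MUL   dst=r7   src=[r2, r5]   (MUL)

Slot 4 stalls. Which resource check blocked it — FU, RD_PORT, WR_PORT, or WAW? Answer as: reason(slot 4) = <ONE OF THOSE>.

reason(slot 4) = RD_PORT

[0] BR needs rd=2 wr=0: ok; after: ALU=2 MUL=1 MEM=2 BR=0, R=2, W=3
[1] MUL needs rd=2 wr=1: ok; after: ALU=2 MUL=0 MEM=2 BR=0, R=0, W=2
[2] BR needs rd=2 wr=0: FU; after: ALU=2 MUL=0 MEM=2 BR=0, R=0, W=2
[3] ALU needs rd=2 wr=1: RD_PORT; after: ALU=2 MUL=0 MEM=2 BR=0, R=0, W=2
[4] ALU needs rd=2 wr=1: RD_PORT; after: ALU=2 MUL=0 MEM=2 BR=0, R=0, W=2
[5] MUL needs rd=2 wr=1: FU; after: ALU=2 MUL=0 MEM=2 BR=0, R=0, W=2
[6] ALU needs rd=2 wr=1: RD_PORT; after: ALU=2 MUL=0 MEM=2 BR=0, R=0, W=2
[7] MUL needs rd=2 wr=1: FU; after: ALU=2 MUL=0 MEM=2 BR=0, R=0, W=2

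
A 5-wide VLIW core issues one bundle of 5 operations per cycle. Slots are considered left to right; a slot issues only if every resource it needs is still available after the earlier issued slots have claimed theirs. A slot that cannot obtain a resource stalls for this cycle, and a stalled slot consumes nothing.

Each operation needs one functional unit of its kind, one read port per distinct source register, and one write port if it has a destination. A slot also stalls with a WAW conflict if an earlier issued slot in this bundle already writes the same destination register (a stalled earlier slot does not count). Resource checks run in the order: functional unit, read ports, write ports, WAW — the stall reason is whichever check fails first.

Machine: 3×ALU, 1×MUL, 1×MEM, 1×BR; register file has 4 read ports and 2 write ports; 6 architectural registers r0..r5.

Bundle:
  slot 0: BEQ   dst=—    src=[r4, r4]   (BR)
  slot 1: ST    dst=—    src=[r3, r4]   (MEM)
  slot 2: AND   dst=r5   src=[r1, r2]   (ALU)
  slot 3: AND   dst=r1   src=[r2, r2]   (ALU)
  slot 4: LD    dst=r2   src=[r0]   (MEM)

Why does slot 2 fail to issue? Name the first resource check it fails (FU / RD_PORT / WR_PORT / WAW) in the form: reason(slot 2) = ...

reason(slot 2) = RD_PORT

slot 0 (BR): ISSUE — free A3,Mu1,Ld1,B0 rp3 wp2
slot 1 (MEM): ISSUE — free A3,Mu1,Ld0,B0 rp1 wp2
slot 2 (ALU): stall RD_PORT — free A3,Mu1,Ld0,B0 rp1 wp2
slot 3 (ALU): ISSUE — free A2,Mu1,Ld0,B0 rp0 wp1
slot 4 (MEM): stall FU — free A2,Mu1,Ld0,B0 rp0 wp1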